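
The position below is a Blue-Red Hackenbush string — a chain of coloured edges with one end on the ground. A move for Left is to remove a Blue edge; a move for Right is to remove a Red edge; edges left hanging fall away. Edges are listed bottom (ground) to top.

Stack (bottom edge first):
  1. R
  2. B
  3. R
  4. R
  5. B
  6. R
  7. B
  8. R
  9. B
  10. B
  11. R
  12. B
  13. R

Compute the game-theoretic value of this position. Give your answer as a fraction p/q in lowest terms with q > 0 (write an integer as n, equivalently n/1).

Recurse on prefixes of the 13-edge string R B R R B R B R B B R B R:
G(R) = { none | 0 } — -1
G(RB) = { -1 | 0 } — -1/2
G(RBR) = { -1 | -1/2; 0 } — -3/4
G(RBRR) = { -1 | -3/4; -1/2; 0 } — -7/8
G(RBRRB) = { -1; -7/8 | -3/4; -1/2; 0 } — -13/16
G(RBRRBR) = { -1; -7/8 | -13/16; -3/4; -1/2; 0 } — -27/32
G(RBRRBRB) = { -1; -7/8; -27/32 | -13/16; -3/4; -1/2; 0 } — -53/64
G(RBRRBRBR) = { -1; -7/8; -27/32 | -53/64; -13/16; -3/4; -1/2; 0 } — -107/128
G(RBRRBRBRB) = { -1; -7/8; -27/32; -107/128 | -53/64; -13/16; -3/4; -1/2; 0 } — -213/256
G(RBRRBRBRBB) = { -1; -7/8; -27/32; -107/128; -213/256 | -53/64; -13/16; -3/4; -1/2; 0 } — -425/512
G(RBRRBRBRBBR) = { -1; -7/8; -27/32; -107/128; -213/256 | -425/512; -53/64; -13/16; -3/4; -1/2; 0 } — -851/1024
G(RBRRBRBRBBRB) = { -1; -7/8; -27/32; -107/128; -213/256; -851/1024 | -425/512; -53/64; -13/16; -3/4; -1/2; 0 } — -1701/2048
G(RBRRBRBRBBRBR) = { -1; -7/8; -27/32; -107/128; -213/256; -851/1024 | -1701/2048; -425/512; -53/64; -13/16; -3/4; -1/2; 0 } — -3403/4096

-3403/4096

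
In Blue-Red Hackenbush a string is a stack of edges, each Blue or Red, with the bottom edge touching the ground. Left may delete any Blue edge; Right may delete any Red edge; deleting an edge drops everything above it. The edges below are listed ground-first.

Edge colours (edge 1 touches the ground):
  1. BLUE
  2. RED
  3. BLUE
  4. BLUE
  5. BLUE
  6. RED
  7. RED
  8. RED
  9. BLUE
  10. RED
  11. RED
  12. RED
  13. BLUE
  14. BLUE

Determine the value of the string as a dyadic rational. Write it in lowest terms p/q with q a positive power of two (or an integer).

7239/8192

B: Left { 0 }, Right { ∅ } ⇒ simplest 1
BR: Left { 0 }, Right { 1 } ⇒ simplest 1/2
BRB: Left { 0; 1/2 }, Right { 1 } ⇒ simplest 3/4
BRBB: Left { 0; 1/2; 3/4 }, Right { 1 } ⇒ simplest 7/8
BRBBB: Left { 0; 1/2; 3/4; 7/8 }, Right { 1 } ⇒ simplest 15/16
BRBBBR: Left { 0; 1/2; 3/4; 7/8 }, Right { 15/16; 1 } ⇒ simplest 29/32
BRBBBRR: Left { 0; 1/2; 3/4; 7/8 }, Right { 29/32; 15/16; 1 } ⇒ simplest 57/64
BRBBBRRR: Left { 0; 1/2; 3/4; 7/8 }, Right { 57/64; 29/32; 15/16; 1 } ⇒ simplest 113/128
BRBBBRRRB: Left { 0; 1/2; 3/4; 7/8; 113/128 }, Right { 57/64; 29/32; 15/16; 1 } ⇒ simplest 227/256
BRBBBRRRBR: Left { 0; 1/2; 3/4; 7/8; 113/128 }, Right { 227/256; 57/64; 29/32; 15/16; 1 } ⇒ simplest 453/512
BRBBBRRRBRR: Left { 0; 1/2; 3/4; 7/8; 113/128 }, Right { 453/512; 227/256; 57/64; 29/32; 15/16; 1 } ⇒ simplest 905/1024
BRBBBRRRBRRR: Left { 0; 1/2; 3/4; 7/8; 113/128 }, Right { 905/1024; 453/512; 227/256; 57/64; 29/32; 15/16; 1 } ⇒ simplest 1809/2048
BRBBBRRRBRRRB: Left { 0; 1/2; 3/4; 7/8; 113/128; 1809/2048 }, Right { 905/1024; 453/512; 227/256; 57/64; 29/32; 15/16; 1 } ⇒ simplest 3619/4096
BRBBBRRRBRRRBB: Left { 0; 1/2; 3/4; 7/8; 113/128; 1809/2048; 3619/4096 }, Right { 905/1024; 453/512; 227/256; 57/64; 29/32; 15/16; 1 } ⇒ simplest 7239/8192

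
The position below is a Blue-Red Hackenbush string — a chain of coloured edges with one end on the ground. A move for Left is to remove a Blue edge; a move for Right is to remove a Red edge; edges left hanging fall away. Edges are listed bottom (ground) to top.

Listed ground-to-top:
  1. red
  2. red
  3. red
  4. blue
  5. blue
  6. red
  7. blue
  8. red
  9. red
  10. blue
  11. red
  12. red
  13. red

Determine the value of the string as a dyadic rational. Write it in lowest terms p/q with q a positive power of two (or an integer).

-2415/1024

Prefix values for red red red blue blue red blue red red blue red red red via {L|R} + simplicity:
edge 1 of 13 (red): { none | 0 } = -1
edge 2 of 13 (red): { none | -1, 0 } = -2
edge 3 of 13 (red): { none | -2, -1, 0 } = -3
edge 4 of 13 (blue): { -3 | -2, -1, 0 } = -5/2
edge 5 of 13 (blue): { -3, -5/2 | -2, -1, 0 } = -9/4
edge 6 of 13 (red): { -3, -5/2 | -9/4, -2, -1, 0 } = -19/8
edge 7 of 13 (blue): { -3, -5/2, -19/8 | -9/4, -2, -1, 0 } = -37/16
edge 8 of 13 (red): { -3, -5/2, -19/8 | -37/16, -9/4, -2, -1, 0 } = -75/32
edge 9 of 13 (red): { -3, -5/2, -19/8 | -75/32, -37/16, -9/4, -2, -1, 0 } = -151/64
edge 10 of 13 (blue): { -3, -5/2, -19/8, -151/64 | -75/32, -37/16, -9/4, -2, -1, 0 } = -301/128
edge 11 of 13 (red): { -3, -5/2, -19/8, -151/64 | -301/128, -75/32, -37/16, -9/4, -2, -1, 0 } = -603/256
edge 12 of 13 (red): { -3, -5/2, -19/8, -151/64 | -603/256, -301/128, -75/32, -37/16, -9/4, -2, -1, 0 } = -1207/512
edge 13 of 13 (red): { -3, -5/2, -19/8, -151/64 | -1207/512, -603/256, -301/128, -75/32, -37/16, -9/4, -2, -1, 0 } = -2415/1024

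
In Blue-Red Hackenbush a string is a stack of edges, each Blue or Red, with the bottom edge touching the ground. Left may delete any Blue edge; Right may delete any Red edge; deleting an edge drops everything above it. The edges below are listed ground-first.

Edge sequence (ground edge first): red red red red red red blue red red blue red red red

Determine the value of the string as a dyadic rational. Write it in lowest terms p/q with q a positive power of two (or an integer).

edge 1 of 13 (red): { (no moves) | 0 } => -1
edge 2 of 13 (red): { (no moves) | -1,0 } => -2
edge 3 of 13 (red): { (no moves) | -2,-1,0 } => -3
edge 4 of 13 (red): { (no moves) | -3,-2,-1,0 } => -4
edge 5 of 13 (red): { (no moves) | -4,-3,-2,-1,0 } => -5
edge 6 of 13 (red): { (no moves) | -5,-4,-3,-2,-1,0 } => -6
edge 7 of 13 (blue): { -6 | -5,-4,-3,-2,-1,0 } => -11/2
edge 8 of 13 (red): { -6 | -11/2,-5,-4,-3,-2,-1,0 } => -23/4
edge 9 of 13 (red): { -6 | -23/4,-11/2,-5,-4,-3,-2,-1,0 } => -47/8
edge 10 of 13 (blue): { -6,-47/8 | -23/4,-11/2,-5,-4,-3,-2,-1,0 } => -93/16
edge 11 of 13 (red): { -6,-47/8 | -93/16,-23/4,-11/2,-5,-4,-3,-2,-1,0 } => -187/32
edge 12 of 13 (red): { -6,-47/8 | -187/32,-93/16,-23/4,-11/2,-5,-4,-3,-2,-1,0 } => -375/64
edge 13 of 13 (red): { -6,-47/8 | -375/64,-187/32,-93/16,-23/4,-11/2,-5,-4,-3,-2,-1,0 } => -751/128

-751/128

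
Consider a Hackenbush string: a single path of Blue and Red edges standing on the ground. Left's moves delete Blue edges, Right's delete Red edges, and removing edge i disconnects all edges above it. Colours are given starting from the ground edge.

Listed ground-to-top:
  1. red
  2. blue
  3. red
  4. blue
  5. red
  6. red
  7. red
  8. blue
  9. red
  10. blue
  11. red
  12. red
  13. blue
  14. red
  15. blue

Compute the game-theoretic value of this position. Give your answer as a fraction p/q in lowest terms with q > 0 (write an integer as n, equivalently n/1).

Prefix values for red blue red blue red red red blue red blue red red blue red blue via {L|R} + simplicity:
edge 1 of 15 (red): {  | 0 } => -1
edge 2 of 15 (blue): { -1 | 0 } => -1/2
edge 3 of 15 (red): { -1 | -1/2,0 } => -3/4
edge 4 of 15 (blue): { -1,-3/4 | -1/2,0 } => -5/8
edge 5 of 15 (red): { -1,-3/4 | -5/8,-1/2,0 } => -11/16
edge 6 of 15 (red): { -1,-3/4 | -11/16,-5/8,-1/2,0 } => -23/32
edge 7 of 15 (red): { -1,-3/4 | -23/32,-11/16,-5/8,-1/2,0 } => -47/64
edge 8 of 15 (blue): { -1,-3/4,-47/64 | -23/32,-11/16,-5/8,-1/2,0 } => -93/128
edge 9 of 15 (red): { -1,-3/4,-47/64 | -93/128,-23/32,-11/16,-5/8,-1/2,0 } => -187/256
edge 10 of 15 (blue): { -1,-3/4,-47/64,-187/256 | -93/128,-23/32,-11/16,-5/8,-1/2,0 } => -373/512
edge 11 of 15 (red): { -1,-3/4,-47/64,-187/256 | -373/512,-93/128,-23/32,-11/16,-5/8,-1/2,0 } => -747/1024
edge 12 of 15 (red): { -1,-3/4,-47/64,-187/256 | -747/1024,-373/512,-93/128,-23/32,-11/16,-5/8,-1/2,0 } => -1495/2048
edge 13 of 15 (blue): { -1,-3/4,-47/64,-187/256,-1495/2048 | -747/1024,-373/512,-93/128,-23/32,-11/16,-5/8,-1/2,0 } => -2989/4096
edge 14 of 15 (red): { -1,-3/4,-47/64,-187/256,-1495/2048 | -2989/4096,-747/1024,-373/512,-93/128,-23/32,-11/16,-5/8,-1/2,0 } => -5979/8192
edge 15 of 15 (blue): { -1,-3/4,-47/64,-187/256,-1495/2048,-5979/8192 | -2989/4096,-747/1024,-373/512,-93/128,-23/32,-11/16,-5/8,-1/2,0 } => -11957/16384

-11957/16384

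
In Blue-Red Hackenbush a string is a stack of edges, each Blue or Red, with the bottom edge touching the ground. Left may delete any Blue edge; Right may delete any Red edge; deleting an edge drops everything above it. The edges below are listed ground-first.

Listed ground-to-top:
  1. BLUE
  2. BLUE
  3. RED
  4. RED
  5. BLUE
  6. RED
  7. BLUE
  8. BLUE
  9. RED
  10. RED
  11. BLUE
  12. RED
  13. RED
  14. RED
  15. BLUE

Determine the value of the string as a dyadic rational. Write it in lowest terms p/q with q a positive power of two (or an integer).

Recurse on prefixes of the 15-edge string BLUE BLUE RED RED BLUE RED BLUE BLUE RED RED BLUE RED RED RED BLUE:
value_1 [B]  L=[0]  R=[·]  => 1
value_2 [BB]  L=[0,1]  R=[·]  => 2
value_3 [BBR]  L=[0,1]  R=[2]  => 3/2
value_4 [BBRR]  L=[0,1]  R=[3/2,2]  => 5/4
value_5 [BBRRB]  L=[0,1,5/4]  R=[3/2,2]  => 11/8
value_6 [BBRRBR]  L=[0,1,5/4]  R=[11/8,3/2,2]  => 21/16
value_7 [BBRRBRB]  L=[0,1,5/4,21/16]  R=[11/8,3/2,2]  => 43/32
value_8 [BBRRBRBB]  L=[0,1,5/4,21/16,43/32]  R=[11/8,3/2,2]  => 87/64
value_9 [BBRRBRBBR]  L=[0,1,5/4,21/16,43/32]  R=[87/64,11/8,3/2,2]  => 173/128
value_10 [BBRRBRBBRR]  L=[0,1,5/4,21/16,43/32]  R=[173/128,87/64,11/8,3/2,2]  => 345/256
value_11 [BBRRBRBBRRB]  L=[0,1,5/4,21/16,43/32,345/256]  R=[173/128,87/64,11/8,3/2,2]  => 691/512
value_12 [BBRRBRBBRRBR]  L=[0,1,5/4,21/16,43/32,345/256]  R=[691/512,173/128,87/64,11/8,3/2,2]  => 1381/1024
value_13 [BBRRBRBBRRBRR]  L=[0,1,5/4,21/16,43/32,345/256]  R=[1381/1024,691/512,173/128,87/64,11/8,3/2,2]  => 2761/2048
value_14 [BBRRBRBBRRBRRR]  L=[0,1,5/4,21/16,43/32,345/256]  R=[2761/2048,1381/1024,691/512,173/128,87/64,11/8,3/2,2]  => 5521/4096
value_15 [BBRRBRBBRRBRRRB]  L=[0,1,5/4,21/16,43/32,345/256,5521/4096]  R=[2761/2048,1381/1024,691/512,173/128,87/64,11/8,3/2,2]  => 11043/8192

11043/8192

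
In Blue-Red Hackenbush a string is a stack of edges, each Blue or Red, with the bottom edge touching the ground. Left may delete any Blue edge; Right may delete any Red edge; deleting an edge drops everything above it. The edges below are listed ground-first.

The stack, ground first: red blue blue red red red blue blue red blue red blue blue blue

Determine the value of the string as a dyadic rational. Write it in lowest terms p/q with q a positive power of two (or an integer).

-3665/8192

Recurse on prefixes of the 14-edge string red blue blue red red red blue blue red blue red blue blue blue:
value_1 [r]  L=[·]  R=[0]  -> -1
value_2 [rb]  L=[-1]  R=[0]  -> -1/2
value_3 [rbb]  L=[-1, -1/2]  R=[0]  -> -1/4
value_4 [rbbr]  L=[-1, -1/2]  R=[-1/4, 0]  -> -3/8
value_5 [rbbrr]  L=[-1, -1/2]  R=[-3/8, -1/4, 0]  -> -7/16
value_6 [rbbrrr]  L=[-1, -1/2]  R=[-7/16, -3/8, -1/4, 0]  -> -15/32
value_7 [rbbrrrb]  L=[-1, -1/2, -15/32]  R=[-7/16, -3/8, -1/4, 0]  -> -29/64
value_8 [rbbrrrbb]  L=[-1, -1/2, -15/32, -29/64]  R=[-7/16, -3/8, -1/4, 0]  -> -57/128
value_9 [rbbrrrbbr]  L=[-1, -1/2, -15/32, -29/64]  R=[-57/128, -7/16, -3/8, -1/4, 0]  -> -115/256
value_10 [rbbrrrbbrb]  L=[-1, -1/2, -15/32, -29/64, -115/256]  R=[-57/128, -7/16, -3/8, -1/4, 0]  -> -229/512
value_11 [rbbrrrbbrbr]  L=[-1, -1/2, -15/32, -29/64, -115/256]  R=[-229/512, -57/128, -7/16, -3/8, -1/4, 0]  -> -459/1024
value_12 [rbbrrrbbrbrb]  L=[-1, -1/2, -15/32, -29/64, -115/256, -459/1024]  R=[-229/512, -57/128, -7/16, -3/8, -1/4, 0]  -> -917/2048
value_13 [rbbrrrbbrbrbb]  L=[-1, -1/2, -15/32, -29/64, -115/256, -459/1024, -917/2048]  R=[-229/512, -57/128, -7/16, -3/8, -1/4, 0]  -> -1833/4096
value_14 [rbbrrrbbrbrbbb]  L=[-1, -1/2, -15/32, -29/64, -115/256, -459/1024, -917/2048, -1833/4096]  R=[-229/512, -57/128, -7/16, -3/8, -1/4, 0]  -> -3665/8192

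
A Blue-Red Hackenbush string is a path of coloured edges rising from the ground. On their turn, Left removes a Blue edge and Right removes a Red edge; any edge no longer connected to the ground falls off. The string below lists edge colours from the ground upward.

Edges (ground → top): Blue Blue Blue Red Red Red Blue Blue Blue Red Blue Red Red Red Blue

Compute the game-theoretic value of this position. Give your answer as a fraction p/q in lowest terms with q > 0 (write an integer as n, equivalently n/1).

9123/4096

1 of 15 · B · max L 0 · min R +∞ gives 1
2 of 15 · BB · max L 1 · min R +∞ gives 2
3 of 15 · BBB · max L 2 · min R +∞ gives 3
4 of 15 · BBBR · max L 2 · min R 3 gives 5/2
5 of 15 · BBBRR · max L 2 · min R 5/2 gives 9/4
6 of 15 · BBBRRR · max L 2 · min R 9/4 gives 17/8
7 of 15 · BBBRRRB · max L 17/8 · min R 9/4 gives 35/16
8 of 15 · BBBRRRBB · max L 35/16 · min R 9/4 gives 71/32
9 of 15 · BBBRRRBBB · max L 71/32 · min R 9/4 gives 143/64
10 of 15 · BBBRRRBBBR · max L 71/32 · min R 143/64 gives 285/128
11 of 15 · BBBRRRBBBRB · max L 285/128 · min R 143/64 gives 571/256
12 of 15 · BBBRRRBBBRBR · max L 285/128 · min R 571/256 gives 1141/512
13 of 15 · BBBRRRBBBRBRR · max L 285/128 · min R 1141/512 gives 2281/1024
14 of 15 · BBBRRRBBBRBRRR · max L 285/128 · min R 2281/1024 gives 4561/2048
15 of 15 · BBBRRRBBBRBRRRB · max L 4561/2048 · min R 2281/1024 gives 9123/4096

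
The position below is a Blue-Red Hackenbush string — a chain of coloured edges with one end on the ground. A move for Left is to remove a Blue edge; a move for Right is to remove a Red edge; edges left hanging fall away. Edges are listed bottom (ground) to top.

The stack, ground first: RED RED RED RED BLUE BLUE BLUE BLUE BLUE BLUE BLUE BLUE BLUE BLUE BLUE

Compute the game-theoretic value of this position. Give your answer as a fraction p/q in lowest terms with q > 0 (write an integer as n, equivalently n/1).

-6145/2048

R: Left { — }, Right { 0 } → simplest -1
RR: Left { — }, Right { -1 0 } → simplest -2
RRR: Left { — }, Right { -2 -1 0 } → simplest -3
RRRR: Left { — }, Right { -3 -2 -1 0 } → simplest -4
RRRRB: Left { -4 }, Right { -3 -2 -1 0 } → simplest -7/2
RRRRBB: Left { -4 -7/2 }, Right { -3 -2 -1 0 } → simplest -13/4
RRRRBBB: Left { -4 -7/2 -13/4 }, Right { -3 -2 -1 0 } → simplest -25/8
RRRRBBBB: Left { -4 -7/2 -13/4 -25/8 }, Right { -3 -2 -1 0 } → simplest -49/16
RRRRBBBBB: Left { -4 -7/2 -13/4 -25/8 -49/16 }, Right { -3 -2 -1 0 } → simplest -97/32
RRRRBBBBBB: Left { -4 -7/2 -13/4 -25/8 -49/16 -97/32 }, Right { -3 -2 -1 0 } → simplest -193/64
RRRRBBBBBBB: Left { -4 -7/2 -13/4 -25/8 -49/16 -97/32 -193/64 }, Right { -3 -2 -1 0 } → simplest -385/128
RRRRBBBBBBBB: Left { -4 -7/2 -13/4 -25/8 -49/16 -97/32 -193/64 -385/128 }, Right { -3 -2 -1 0 } → simplest -769/256
RRRRBBBBBBBBB: Left { -4 -7/2 -13/4 -25/8 -49/16 -97/32 -193/64 -385/128 -769/256 }, Right { -3 -2 -1 0 } → simplest -1537/512
RRRRBBBBBBBBBB: Left { -4 -7/2 -13/4 -25/8 -49/16 -97/32 -193/64 -385/128 -769/256 -1537/512 }, Right { -3 -2 -1 0 } → simplest -3073/1024
RRRRBBBBBBBBBBB: Left { -4 -7/2 -13/4 -25/8 -49/16 -97/32 -193/64 -385/128 -769/256 -1537/512 -3073/1024 }, Right { -3 -2 -1 0 } → simplest -6145/2048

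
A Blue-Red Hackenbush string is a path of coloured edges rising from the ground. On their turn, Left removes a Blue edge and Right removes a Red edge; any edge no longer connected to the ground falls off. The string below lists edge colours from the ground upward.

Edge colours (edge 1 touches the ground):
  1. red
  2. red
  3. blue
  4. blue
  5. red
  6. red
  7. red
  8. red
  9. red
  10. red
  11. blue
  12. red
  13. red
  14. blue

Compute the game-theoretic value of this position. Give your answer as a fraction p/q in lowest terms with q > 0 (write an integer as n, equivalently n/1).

step 1: add red to get r; options L={  } R={ 0 } — -1
step 2: add red to get rr; options L={  } R={ -1,0 } — -2
step 3: add blue to get rrb; options L={ -2 } R={ -1,0 } — -3/2
step 4: add blue to get rrbb; options L={ -2,-3/2 } R={ -1,0 } — -5/4
step 5: add red to get rrbbr; options L={ -2,-3/2 } R={ -5/4,-1,0 } — -11/8
step 6: add red to get rrbbrr; options L={ -2,-3/2 } R={ -11/8,-5/4,-1,0 } — -23/16
step 7: add red to get rrbbrrr; options L={ -2,-3/2 } R={ -23/16,-11/8,-5/4,-1,0 } — -47/32
step 8: add red to get rrbbrrrr; options L={ -2,-3/2 } R={ -47/32,-23/16,-11/8,-5/4,-1,0 } — -95/64
step 9: add red to get rrbbrrrrr; options L={ -2,-3/2 } R={ -95/64,-47/32,-23/16,-11/8,-5/4,-1,0 } — -191/128
step 10: add red to get rrbbrrrrrr; options L={ -2,-3/2 } R={ -191/128,-95/64,-47/32,-23/16,-11/8,-5/4,-1,0 } — -383/256
step 11: add blue to get rrbbrrrrrrb; options L={ -2,-3/2,-383/256 } R={ -191/128,-95/64,-47/32,-23/16,-11/8,-5/4,-1,0 } — -765/512
step 12: add red to get rrbbrrrrrrbr; options L={ -2,-3/2,-383/256 } R={ -765/512,-191/128,-95/64,-47/32,-23/16,-11/8,-5/4,-1,0 } — -1531/1024
step 13: add red to get rrbbrrrrrrbrr; options L={ -2,-3/2,-383/256 } R={ -1531/1024,-765/512,-191/128,-95/64,-47/32,-23/16,-11/8,-5/4,-1,0 } — -3063/2048
step 14: add blue to get rrbbrrrrrrbrrb; options L={ -2,-3/2,-383/256,-3063/2048 } R={ -1531/1024,-765/512,-191/128,-95/64,-47/32,-23/16,-11/8,-5/4,-1,0 } — -6125/4096

-6125/4096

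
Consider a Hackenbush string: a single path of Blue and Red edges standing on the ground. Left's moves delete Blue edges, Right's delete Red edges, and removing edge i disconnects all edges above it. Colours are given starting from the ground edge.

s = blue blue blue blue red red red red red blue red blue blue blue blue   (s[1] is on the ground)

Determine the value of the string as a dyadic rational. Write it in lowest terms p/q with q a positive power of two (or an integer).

Build v(s[:k]) for k = 1..15, string s = blue blue blue blue red red red red red blue red blue blue blue blue.
step 1: add blue to get b; options L={ 0 } R={ none } → 1
step 2: add blue to get bb; options L={ 0; 1 } R={ none } → 2
step 3: add blue to get bbb; options L={ 0; 1; 2 } R={ none } → 3
step 4: add blue to get bbbb; options L={ 0; 1; 2; 3 } R={ none } → 4
step 5: add red to get bbbbr; options L={ 0; 1; 2; 3 } R={ 4 } → 7/2
step 6: add red to get bbbbrr; options L={ 0; 1; 2; 3 } R={ 7/2; 4 } → 13/4
step 7: add red to get bbbbrrr; options L={ 0; 1; 2; 3 } R={ 13/4; 7/2; 4 } → 25/8
step 8: add red to get bbbbrrrr; options L={ 0; 1; 2; 3 } R={ 25/8; 13/4; 7/2; 4 } → 49/16
step 9: add red to get bbbbrrrrr; options L={ 0; 1; 2; 3 } R={ 49/16; 25/8; 13/4; 7/2; 4 } → 97/32
step 10: add blue to get bbbbrrrrrb; options L={ 0; 1; 2; 3; 97/32 } R={ 49/16; 25/8; 13/4; 7/2; 4 } → 195/64
step 11: add red to get bbbbrrrrrbr; options L={ 0; 1; 2; 3; 97/32 } R={ 195/64; 49/16; 25/8; 13/4; 7/2; 4 } → 389/128
step 12: add blue to get bbbbrrrrrbrb; options L={ 0; 1; 2; 3; 97/32; 389/128 } R={ 195/64; 49/16; 25/8; 13/4; 7/2; 4 } → 779/256
step 13: add blue to get bbbbrrrrrbrbb; options L={ 0; 1; 2; 3; 97/32; 389/128; 779/256 } R={ 195/64; 49/16; 25/8; 13/4; 7/2; 4 } → 1559/512
step 14: add blue to get bbbbrrrrrbrbbb; options L={ 0; 1; 2; 3; 97/32; 389/128; 779/256; 1559/512 } R={ 195/64; 49/16; 25/8; 13/4; 7/2; 4 } → 3119/1024
step 15: add blue to get bbbbrrrrrbrbbbb; options L={ 0; 1; 2; 3; 97/32; 389/128; 779/256; 1559/512; 3119/1024 } R={ 195/64; 49/16; 25/8; 13/4; 7/2; 4 } → 6239/2048

6239/2048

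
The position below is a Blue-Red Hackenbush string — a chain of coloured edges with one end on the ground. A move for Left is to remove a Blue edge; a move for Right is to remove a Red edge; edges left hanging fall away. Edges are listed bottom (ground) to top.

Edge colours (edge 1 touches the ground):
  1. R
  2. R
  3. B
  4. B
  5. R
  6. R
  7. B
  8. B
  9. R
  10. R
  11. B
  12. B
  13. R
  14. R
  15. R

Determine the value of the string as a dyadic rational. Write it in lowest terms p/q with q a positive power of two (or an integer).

Recurse on prefixes of the 15-edge string R R B B R R B B R R B B R R R:
R: Left { (no moves) }, Right { 0 } ⇒ simplest -1
RR: Left { (no moves) }, Right { -1,0 } ⇒ simplest -2
RRB: Left { -2 }, Right { -1,0 } ⇒ simplest -3/2
RRBB: Left { -2,-3/2 }, Right { -1,0 } ⇒ simplest -5/4
RRBBR: Left { -2,-3/2 }, Right { -5/4,-1,0 } ⇒ simplest -11/8
RRBBRR: Left { -2,-3/2 }, Right { -11/8,-5/4,-1,0 } ⇒ simplest -23/16
RRBBRRB: Left { -2,-3/2,-23/16 }, Right { -11/8,-5/4,-1,0 } ⇒ simplest -45/32
RRBBRRBB: Left { -2,-3/2,-23/16,-45/32 }, Right { -11/8,-5/4,-1,0 } ⇒ simplest -89/64
RRBBRRBBR: Left { -2,-3/2,-23/16,-45/32 }, Right { -89/64,-11/8,-5/4,-1,0 } ⇒ simplest -179/128
RRBBRRBBRR: Left { -2,-3/2,-23/16,-45/32 }, Right { -179/128,-89/64,-11/8,-5/4,-1,0 } ⇒ simplest -359/256
RRBBRRBBRRB: Left { -2,-3/2,-23/16,-45/32,-359/256 }, Right { -179/128,-89/64,-11/8,-5/4,-1,0 } ⇒ simplest -717/512
RRBBRRBBRRBB: Left { -2,-3/2,-23/16,-45/32,-359/256,-717/512 }, Right { -179/128,-89/64,-11/8,-5/4,-1,0 } ⇒ simplest -1433/1024
RRBBRRBBRRBBR: Left { -2,-3/2,-23/16,-45/32,-359/256,-717/512 }, Right { -1433/1024,-179/128,-89/64,-11/8,-5/4,-1,0 } ⇒ simplest -2867/2048
RRBBRRBBRRBBRR: Left { -2,-3/2,-23/16,-45/32,-359/256,-717/512 }, Right { -2867/2048,-1433/1024,-179/128,-89/64,-11/8,-5/4,-1,0 } ⇒ simplest -5735/4096
RRBBRRBBRRBBRRR: Left { -2,-3/2,-23/16,-45/32,-359/256,-717/512 }, Right { -5735/4096,-2867/2048,-1433/1024,-179/128,-89/64,-11/8,-5/4,-1,0 } ⇒ simplest -11471/8192

-11471/8192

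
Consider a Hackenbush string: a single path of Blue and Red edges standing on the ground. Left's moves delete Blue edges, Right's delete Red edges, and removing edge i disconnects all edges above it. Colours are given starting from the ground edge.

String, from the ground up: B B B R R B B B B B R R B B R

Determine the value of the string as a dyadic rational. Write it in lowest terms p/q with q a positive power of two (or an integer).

1 of 15 · B · max L 0 · min R +∞ ⇒ 1
2 of 15 · BB · max L 1 · min R +∞ ⇒ 2
3 of 15 · BBB · max L 2 · min R +∞ ⇒ 3
4 of 15 · BBBR · max L 2 · min R 3 ⇒ 5/2
5 of 15 · BBBRR · max L 2 · min R 5/2 ⇒ 9/4
6 of 15 · BBBRRB · max L 9/4 · min R 5/2 ⇒ 19/8
7 of 15 · BBBRRBB · max L 19/8 · min R 5/2 ⇒ 39/16
8 of 15 · BBBRRBBB · max L 39/16 · min R 5/2 ⇒ 79/32
9 of 15 · BBBRRBBBB · max L 79/32 · min R 5/2 ⇒ 159/64
10 of 15 · BBBRRBBBBB · max L 159/64 · min R 5/2 ⇒ 319/128
11 of 15 · BBBRRBBBBBR · max L 159/64 · min R 319/128 ⇒ 637/256
12 of 15 · BBBRRBBBBBRR · max L 159/64 · min R 637/256 ⇒ 1273/512
13 of 15 · BBBRRBBBBBRRB · max L 1273/512 · min R 637/256 ⇒ 2547/1024
14 of 15 · BBBRRBBBBBRRBB · max L 2547/1024 · min R 637/256 ⇒ 5095/2048
15 of 15 · BBBRRBBBBBRRBBR · max L 2547/1024 · min R 5095/2048 ⇒ 10189/4096

10189/4096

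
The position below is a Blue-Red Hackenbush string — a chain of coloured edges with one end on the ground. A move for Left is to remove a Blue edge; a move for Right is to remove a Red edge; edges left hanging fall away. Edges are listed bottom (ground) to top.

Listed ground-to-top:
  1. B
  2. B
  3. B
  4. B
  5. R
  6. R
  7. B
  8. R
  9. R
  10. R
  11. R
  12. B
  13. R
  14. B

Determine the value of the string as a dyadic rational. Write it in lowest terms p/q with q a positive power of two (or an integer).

val(B) = { 0 | (no moves) } = 1
val(BB) = { 0; 1 | (no moves) } = 2
val(BBB) = { 0; 1; 2 | (no moves) } = 3
val(BBBB) = { 0; 1; 2; 3 | (no moves) } = 4
val(BBBBR) = { 0; 1; 2; 3 | 4 } = 7/2
val(BBBBRR) = { 0; 1; 2; 3 | 7/2; 4 } = 13/4
val(BBBBRRB) = { 0; 1; 2; 3; 13/4 | 7/2; 4 } = 27/8
val(BBBBRRBR) = { 0; 1; 2; 3; 13/4 | 27/8; 7/2; 4 } = 53/16
val(BBBBRRBRR) = { 0; 1; 2; 3; 13/4 | 53/16; 27/8; 7/2; 4 } = 105/32
val(BBBBRRBRRR) = { 0; 1; 2; 3; 13/4 | 105/32; 53/16; 27/8; 7/2; 4 } = 209/64
val(BBBBRRBRRRR) = { 0; 1; 2; 3; 13/4 | 209/64; 105/32; 53/16; 27/8; 7/2; 4 } = 417/128
val(BBBBRRBRRRRB) = { 0; 1; 2; 3; 13/4; 417/128 | 209/64; 105/32; 53/16; 27/8; 7/2; 4 } = 835/256
val(BBBBRRBRRRRBR) = { 0; 1; 2; 3; 13/4; 417/128 | 835/256; 209/64; 105/32; 53/16; 27/8; 7/2; 4 } = 1669/512
val(BBBBRRBRRRRBRB) = { 0; 1; 2; 3; 13/4; 417/128; 1669/512 | 835/256; 209/64; 105/32; 53/16; 27/8; 7/2; 4 } = 3339/1024

3339/1024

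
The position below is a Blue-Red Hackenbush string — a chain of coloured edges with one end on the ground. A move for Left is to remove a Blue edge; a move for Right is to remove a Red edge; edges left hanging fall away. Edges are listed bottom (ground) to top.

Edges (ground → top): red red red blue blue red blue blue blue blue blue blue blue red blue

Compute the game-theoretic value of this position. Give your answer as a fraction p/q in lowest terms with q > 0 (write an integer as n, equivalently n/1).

-9221/4096

r: Left { none }, Right { 0 } so simplest -1
rr: Left { none }, Right { -1,0 } so simplest -2
rrr: Left { none }, Right { -2,-1,0 } so simplest -3
rrrb: Left { -3 }, Right { -2,-1,0 } so simplest -5/2
rrrbb: Left { -3,-5/2 }, Right { -2,-1,0 } so simplest -9/4
rrrbbr: Left { -3,-5/2 }, Right { -9/4,-2,-1,0 } so simplest -19/8
rrrbbrb: Left { -3,-5/2,-19/8 }, Right { -9/4,-2,-1,0 } so simplest -37/16
rrrbbrbb: Left { -3,-5/2,-19/8,-37/16 }, Right { -9/4,-2,-1,0 } so simplest -73/32
rrrbbrbbb: Left { -3,-5/2,-19/8,-37/16,-73/32 }, Right { -9/4,-2,-1,0 } so simplest -145/64
rrrbbrbbbb: Left { -3,-5/2,-19/8,-37/16,-73/32,-145/64 }, Right { -9/4,-2,-1,0 } so simplest -289/128
rrrbbrbbbbb: Left { -3,-5/2,-19/8,-37/16,-73/32,-145/64,-289/128 }, Right { -9/4,-2,-1,0 } so simplest -577/256
rrrbbrbbbbbb: Left { -3,-5/2,-19/8,-37/16,-73/32,-145/64,-289/128,-577/256 }, Right { -9/4,-2,-1,0 } so simplest -1153/512
rrrbbrbbbbbbb: Left { -3,-5/2,-19/8,-37/16,-73/32,-145/64,-289/128,-577/256,-1153/512 }, Right { -9/4,-2,-1,0 } so simplest -2305/1024
rrrbbrbbbbbbbr: Left { -3,-5/2,-19/8,-37/16,-73/32,-145/64,-289/128,-577/256,-1153/512 }, Right { -2305/1024,-9/4,-2,-1,0 } so simplest -4611/2048
rrrbbrbbbbbbbrb: Left { -3,-5/2,-19/8,-37/16,-73/32,-145/64,-289/128,-577/256,-1153/512,-4611/2048 }, Right { -2305/1024,-9/4,-2,-1,0 } so simplest -9221/4096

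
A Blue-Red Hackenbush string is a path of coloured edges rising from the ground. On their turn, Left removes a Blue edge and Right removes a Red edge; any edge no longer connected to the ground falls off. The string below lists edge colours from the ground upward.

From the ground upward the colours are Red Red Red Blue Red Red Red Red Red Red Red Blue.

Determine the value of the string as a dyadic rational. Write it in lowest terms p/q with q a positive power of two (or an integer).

-1533/512

Prefix values for Red Red Red Blue Red Red Red Red Red Red Red Blue via {L|R} + simplicity:
R: Left { · }, Right { 0 } => simplest -1
RR: Left { · }, Right { -1 0 } => simplest -2
RRR: Left { · }, Right { -2 -1 0 } => simplest -3
RRRB: Left { -3 }, Right { -2 -1 0 } => simplest -5/2
RRRBR: Left { -3 }, Right { -5/2 -2 -1 0 } => simplest -11/4
RRRBRR: Left { -3 }, Right { -11/4 -5/2 -2 -1 0 } => simplest -23/8
RRRBRRR: Left { -3 }, Right { -23/8 -11/4 -5/2 -2 -1 0 } => simplest -47/16
RRRBRRRR: Left { -3 }, Right { -47/16 -23/8 -11/4 -5/2 -2 -1 0 } => simplest -95/32
RRRBRRRRR: Left { -3 }, Right { -95/32 -47/16 -23/8 -11/4 -5/2 -2 -1 0 } => simplest -191/64
RRRBRRRRRR: Left { -3 }, Right { -191/64 -95/32 -47/16 -23/8 -11/4 -5/2 -2 -1 0 } => simplest -383/128
RRRBRRRRRRR: Left { -3 }, Right { -383/128 -191/64 -95/32 -47/16 -23/8 -11/4 -5/2 -2 -1 0 } => simplest -767/256
RRRBRRRRRRRB: Left { -3 -767/256 }, Right { -383/128 -191/64 -95/32 -47/16 -23/8 -11/4 -5/2 -2 -1 0 } => simplest -1533/512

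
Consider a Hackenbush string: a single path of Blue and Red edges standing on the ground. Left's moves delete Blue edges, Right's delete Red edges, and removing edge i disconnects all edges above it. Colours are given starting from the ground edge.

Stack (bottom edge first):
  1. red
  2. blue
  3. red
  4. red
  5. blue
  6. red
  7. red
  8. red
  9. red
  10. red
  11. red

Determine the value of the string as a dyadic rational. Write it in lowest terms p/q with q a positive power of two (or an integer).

-895/1024

r: Left {  }, Right { 0 } => simplest -1
rb: Left { -1 }, Right { 0 } => simplest -1/2
rbr: Left { -1 }, Right { -1/2 0 } => simplest -3/4
rbrr: Left { -1 }, Right { -3/4 -1/2 0 } => simplest -7/8
rbrrb: Left { -1 -7/8 }, Right { -3/4 -1/2 0 } => simplest -13/16
rbrrbr: Left { -1 -7/8 }, Right { -13/16 -3/4 -1/2 0 } => simplest -27/32
rbrrbrr: Left { -1 -7/8 }, Right { -27/32 -13/16 -3/4 -1/2 0 } => simplest -55/64
rbrrbrrr: Left { -1 -7/8 }, Right { -55/64 -27/32 -13/16 -3/4 -1/2 0 } => simplest -111/128
rbrrbrrrr: Left { -1 -7/8 }, Right { -111/128 -55/64 -27/32 -13/16 -3/4 -1/2 0 } => simplest -223/256
rbrrbrrrrr: Left { -1 -7/8 }, Right { -223/256 -111/128 -55/64 -27/32 -13/16 -3/4 -1/2 0 } => simplest -447/512
rbrrbrrrrrr: Left { -1 -7/8 }, Right { -447/512 -223/256 -111/128 -55/64 -27/32 -13/16 -3/4 -1/2 0 } => simplest -895/1024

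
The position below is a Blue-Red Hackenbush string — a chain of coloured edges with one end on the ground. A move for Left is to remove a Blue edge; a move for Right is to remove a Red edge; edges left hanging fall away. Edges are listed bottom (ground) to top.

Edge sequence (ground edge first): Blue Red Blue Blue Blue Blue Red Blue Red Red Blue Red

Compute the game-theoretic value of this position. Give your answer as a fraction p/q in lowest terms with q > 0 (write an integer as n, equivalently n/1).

1957/2048

g(B) = { 0 | · } => 1
g(BR) = { 0 | 1 } => 1/2
g(BRB) = { 0,1/2 | 1 } => 3/4
g(BRBB) = { 0,1/2,3/4 | 1 } => 7/8
g(BRBBB) = { 0,1/2,3/4,7/8 | 1 } => 15/16
g(BRBBBB) = { 0,1/2,3/4,7/8,15/16 | 1 } => 31/32
g(BRBBBBR) = { 0,1/2,3/4,7/8,15/16 | 31/32,1 } => 61/64
g(BRBBBBRB) = { 0,1/2,3/4,7/8,15/16,61/64 | 31/32,1 } => 123/128
g(BRBBBBRBR) = { 0,1/2,3/4,7/8,15/16,61/64 | 123/128,31/32,1 } => 245/256
g(BRBBBBRBRR) = { 0,1/2,3/4,7/8,15/16,61/64 | 245/256,123/128,31/32,1 } => 489/512
g(BRBBBBRBRRB) = { 0,1/2,3/4,7/8,15/16,61/64,489/512 | 245/256,123/128,31/32,1 } => 979/1024
g(BRBBBBRBRRBR) = { 0,1/2,3/4,7/8,15/16,61/64,489/512 | 979/1024,245/256,123/128,31/32,1 } => 1957/2048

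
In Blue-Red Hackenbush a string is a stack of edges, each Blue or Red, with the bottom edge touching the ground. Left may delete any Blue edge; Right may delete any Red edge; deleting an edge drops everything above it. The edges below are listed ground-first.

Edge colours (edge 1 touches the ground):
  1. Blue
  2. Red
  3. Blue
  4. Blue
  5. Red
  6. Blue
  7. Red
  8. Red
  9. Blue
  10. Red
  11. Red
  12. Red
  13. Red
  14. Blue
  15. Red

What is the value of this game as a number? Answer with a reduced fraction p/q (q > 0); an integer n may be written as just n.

1 of 15 · B · max L 0 · min R +∞ = 1
2 of 15 · BR · max L 0 · min R 1 = 1/2
3 of 15 · BRB · max L 1/2 · min R 1 = 3/4
4 of 15 · BRBB · max L 3/4 · min R 1 = 7/8
5 of 15 · BRBBR · max L 3/4 · min R 7/8 = 13/16
6 of 15 · BRBBRB · max L 13/16 · min R 7/8 = 27/32
7 of 15 · BRBBRBR · max L 13/16 · min R 27/32 = 53/64
8 of 15 · BRBBRBRR · max L 13/16 · min R 53/64 = 105/128
9 of 15 · BRBBRBRRB · max L 105/128 · min R 53/64 = 211/256
10 of 15 · BRBBRBRRBR · max L 105/128 · min R 211/256 = 421/512
11 of 15 · BRBBRBRRBRR · max L 105/128 · min R 421/512 = 841/1024
12 of 15 · BRBBRBRRBRRR · max L 105/128 · min R 841/1024 = 1681/2048
13 of 15 · BRBBRBRRBRRRR · max L 105/128 · min R 1681/2048 = 3361/4096
14 of 15 · BRBBRBRRBRRRRB · max L 3361/4096 · min R 1681/2048 = 6723/8192
15 of 15 · BRBBRBRRBRRRRBR · max L 3361/4096 · min R 6723/8192 = 13445/16384

13445/16384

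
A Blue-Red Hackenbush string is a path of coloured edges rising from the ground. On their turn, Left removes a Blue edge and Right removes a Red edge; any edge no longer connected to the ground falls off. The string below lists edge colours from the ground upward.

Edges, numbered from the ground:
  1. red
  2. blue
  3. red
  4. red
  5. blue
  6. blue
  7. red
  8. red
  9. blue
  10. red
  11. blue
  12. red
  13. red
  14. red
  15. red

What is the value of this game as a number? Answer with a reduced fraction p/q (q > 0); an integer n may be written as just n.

Recurse on prefixes of the 15-edge string red blue red red blue blue red red blue red blue red red red red:
step 1: add red to get r; options L={  } R={ 0 } so -1
step 2: add blue to get rb; options L={ -1 } R={ 0 } so -1/2
step 3: add red to get rbr; options L={ -1 } R={ -1/2, 0 } so -3/4
step 4: add red to get rbrr; options L={ -1 } R={ -3/4, -1/2, 0 } so -7/8
step 5: add blue to get rbrrb; options L={ -1, -7/8 } R={ -3/4, -1/2, 0 } so -13/16
step 6: add blue to get rbrrbb; options L={ -1, -7/8, -13/16 } R={ -3/4, -1/2, 0 } so -25/32
step 7: add red to get rbrrbbr; options L={ -1, -7/8, -13/16 } R={ -25/32, -3/4, -1/2, 0 } so -51/64
step 8: add red to get rbrrbbrr; options L={ -1, -7/8, -13/16 } R={ -51/64, -25/32, -3/4, -1/2, 0 } so -103/128
step 9: add blue to get rbrrbbrrb; options L={ -1, -7/8, -13/16, -103/128 } R={ -51/64, -25/32, -3/4, -1/2, 0 } so -205/256
step 10: add red to get rbrrbbrrbr; options L={ -1, -7/8, -13/16, -103/128 } R={ -205/256, -51/64, -25/32, -3/4, -1/2, 0 } so -411/512
step 11: add blue to get rbrrbbrrbrb; options L={ -1, -7/8, -13/16, -103/128, -411/512 } R={ -205/256, -51/64, -25/32, -3/4, -1/2, 0 } so -821/1024
step 12: add red to get rbrrbbrrbrbr; options L={ -1, -7/8, -13/16, -103/128, -411/512 } R={ -821/1024, -205/256, -51/64, -25/32, -3/4, -1/2, 0 } so -1643/2048
step 13: add red to get rbrrbbrrbrbrr; options L={ -1, -7/8, -13/16, -103/128, -411/512 } R={ -1643/2048, -821/1024, -205/256, -51/64, -25/32, -3/4, -1/2, 0 } so -3287/4096
step 14: add red to get rbrrbbrrbrbrrr; options L={ -1, -7/8, -13/16, -103/128, -411/512 } R={ -3287/4096, -1643/2048, -821/1024, -205/256, -51/64, -25/32, -3/4, -1/2, 0 } so -6575/8192
step 15: add red to get rbrrbbrrbrbrrrr; options L={ -1, -7/8, -13/16, -103/128, -411/512 } R={ -6575/8192, -3287/4096, -1643/2048, -821/1024, -205/256, -51/64, -25/32, -3/4, -1/2, 0 } so -13151/16384

-13151/16384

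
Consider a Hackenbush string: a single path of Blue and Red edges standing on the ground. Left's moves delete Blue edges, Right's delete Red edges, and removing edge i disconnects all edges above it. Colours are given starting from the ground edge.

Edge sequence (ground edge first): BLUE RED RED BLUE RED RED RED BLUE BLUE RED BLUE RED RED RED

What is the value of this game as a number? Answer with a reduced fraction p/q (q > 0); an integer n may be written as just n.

2257/8192

Recurse on prefixes of the 14-edge string BLUE RED RED BLUE RED RED RED BLUE BLUE RED BLUE RED RED RED:
step 1: add BLUE to get B; options L={ 0 } R={ — } — 1
step 2: add RED to get BR; options L={ 0 } R={ 1 } — 1/2
step 3: add RED to get BRR; options L={ 0 } R={ 1/2 1 } — 1/4
step 4: add BLUE to get BRRB; options L={ 0 1/4 } R={ 1/2 1 } — 3/8
step 5: add RED to get BRRBR; options L={ 0 1/4 } R={ 3/8 1/2 1 } — 5/16
step 6: add RED to get BRRBRR; options L={ 0 1/4 } R={ 5/16 3/8 1/2 1 } — 9/32
step 7: add RED to get BRRBRRR; options L={ 0 1/4 } R={ 9/32 5/16 3/8 1/2 1 } — 17/64
step 8: add BLUE to get BRRBRRRB; options L={ 0 1/4 17/64 } R={ 9/32 5/16 3/8 1/2 1 } — 35/128
step 9: add BLUE to get BRRBRRRBB; options L={ 0 1/4 17/64 35/128 } R={ 9/32 5/16 3/8 1/2 1 } — 71/256
step 10: add RED to get BRRBRRRBBR; options L={ 0 1/4 17/64 35/128 } R={ 71/256 9/32 5/16 3/8 1/2 1 } — 141/512
step 11: add BLUE to get BRRBRRRBBRB; options L={ 0 1/4 17/64 35/128 141/512 } R={ 71/256 9/32 5/16 3/8 1/2 1 } — 283/1024
step 12: add RED to get BRRBRRRBBRBR; options L={ 0 1/4 17/64 35/128 141/512 } R={ 283/1024 71/256 9/32 5/16 3/8 1/2 1 } — 565/2048
step 13: add RED to get BRRBRRRBBRBRR; options L={ 0 1/4 17/64 35/128 141/512 } R={ 565/2048 283/1024 71/256 9/32 5/16 3/8 1/2 1 } — 1129/4096
step 14: add RED to get BRRBRRRBBRBRRR; options L={ 0 1/4 17/64 35/128 141/512 } R={ 1129/4096 565/2048 283/1024 71/256 9/32 5/16 3/8 1/2 1 } — 2257/8192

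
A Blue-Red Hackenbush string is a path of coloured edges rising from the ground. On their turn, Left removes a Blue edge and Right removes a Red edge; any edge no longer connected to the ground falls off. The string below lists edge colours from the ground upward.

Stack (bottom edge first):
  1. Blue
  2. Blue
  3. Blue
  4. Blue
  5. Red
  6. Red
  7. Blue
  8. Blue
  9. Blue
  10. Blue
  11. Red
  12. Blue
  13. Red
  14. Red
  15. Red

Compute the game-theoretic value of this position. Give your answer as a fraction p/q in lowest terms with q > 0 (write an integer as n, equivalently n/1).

7121/2048

Recurse on prefixes of the 15-edge string Blue Blue Blue Blue Red Red Blue Blue Blue Blue Red Blue Red Red Red:
B: Left { 0 }, Right {  } gives simplest 1
BB: Left { 0,1 }, Right {  } gives simplest 2
BBB: Left { 0,1,2 }, Right {  } gives simplest 3
BBBB: Left { 0,1,2,3 }, Right {  } gives simplest 4
BBBBR: Left { 0,1,2,3 }, Right { 4 } gives simplest 7/2
BBBBRR: Left { 0,1,2,3 }, Right { 7/2,4 } gives simplest 13/4
BBBBRRB: Left { 0,1,2,3,13/4 }, Right { 7/2,4 } gives simplest 27/8
BBBBRRBB: Left { 0,1,2,3,13/4,27/8 }, Right { 7/2,4 } gives simplest 55/16
BBBBRRBBB: Left { 0,1,2,3,13/4,27/8,55/16 }, Right { 7/2,4 } gives simplest 111/32
BBBBRRBBBB: Left { 0,1,2,3,13/4,27/8,55/16,111/32 }, Right { 7/2,4 } gives simplest 223/64
BBBBRRBBBBR: Left { 0,1,2,3,13/4,27/8,55/16,111/32 }, Right { 223/64,7/2,4 } gives simplest 445/128
BBBBRRBBBBRB: Left { 0,1,2,3,13/4,27/8,55/16,111/32,445/128 }, Right { 223/64,7/2,4 } gives simplest 891/256
BBBBRRBBBBRBR: Left { 0,1,2,3,13/4,27/8,55/16,111/32,445/128 }, Right { 891/256,223/64,7/2,4 } gives simplest 1781/512
BBBBRRBBBBRBRR: Left { 0,1,2,3,13/4,27/8,55/16,111/32,445/128 }, Right { 1781/512,891/256,223/64,7/2,4 } gives simplest 3561/1024
BBBBRRBBBBRBRRR: Left { 0,1,2,3,13/4,27/8,55/16,111/32,445/128 }, Right { 3561/1024,1781/512,891/256,223/64,7/2,4 } gives simplest 7121/2048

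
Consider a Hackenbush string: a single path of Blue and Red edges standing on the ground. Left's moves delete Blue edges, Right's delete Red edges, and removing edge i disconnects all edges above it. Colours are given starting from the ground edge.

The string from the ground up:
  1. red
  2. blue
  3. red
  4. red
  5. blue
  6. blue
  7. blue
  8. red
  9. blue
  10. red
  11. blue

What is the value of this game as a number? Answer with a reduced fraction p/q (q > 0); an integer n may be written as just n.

-789/1024

Build val(s[:k]) for k = 1..11, string s = red blue red red blue blue blue red blue red blue.
1 of 11 · r · max L −∞ · min R 0 gives -1
2 of 11 · rb · max L -1 · min R 0 gives -1/2
3 of 11 · rbr · max L -1 · min R -1/2 gives -3/4
4 of 11 · rbrr · max L -1 · min R -3/4 gives -7/8
5 of 11 · rbrrb · max L -7/8 · min R -3/4 gives -13/16
6 of 11 · rbrrbb · max L -13/16 · min R -3/4 gives -25/32
7 of 11 · rbrrbbb · max L -25/32 · min R -3/4 gives -49/64
8 of 11 · rbrrbbbr · max L -25/32 · min R -49/64 gives -99/128
9 of 11 · rbrrbbbrb · max L -99/128 · min R -49/64 gives -197/256
10 of 11 · rbrrbbbrbr · max L -99/128 · min R -197/256 gives -395/512
11 of 11 · rbrrbbbrbrb · max L -395/512 · min R -197/256 gives -789/1024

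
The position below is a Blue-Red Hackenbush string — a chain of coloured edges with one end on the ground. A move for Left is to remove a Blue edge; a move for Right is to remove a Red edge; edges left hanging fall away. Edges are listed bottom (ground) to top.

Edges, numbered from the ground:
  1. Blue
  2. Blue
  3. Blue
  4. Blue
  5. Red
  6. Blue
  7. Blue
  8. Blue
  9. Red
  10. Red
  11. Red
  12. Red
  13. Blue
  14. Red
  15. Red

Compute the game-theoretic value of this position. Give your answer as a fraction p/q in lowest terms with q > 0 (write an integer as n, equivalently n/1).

7945/2048

Recurse on prefixes of the 15-edge string Blue Blue Blue Blue Red Blue Blue Blue Red Red Red Red Blue Red Red:
value(B) = { 0 | (no moves) } — 1
value(BB) = { 0,1 | (no moves) } — 2
value(BBB) = { 0,1,2 | (no moves) } — 3
value(BBBB) = { 0,1,2,3 | (no moves) } — 4
value(BBBBR) = { 0,1,2,3 | 4 } — 7/2
value(BBBBRB) = { 0,1,2,3,7/2 | 4 } — 15/4
value(BBBBRBB) = { 0,1,2,3,7/2,15/4 | 4 } — 31/8
value(BBBBRBBB) = { 0,1,2,3,7/2,15/4,31/8 | 4 } — 63/16
value(BBBBRBBBR) = { 0,1,2,3,7/2,15/4,31/8 | 63/16,4 } — 125/32
value(BBBBRBBBRR) = { 0,1,2,3,7/2,15/4,31/8 | 125/32,63/16,4 } — 249/64
value(BBBBRBBBRRR) = { 0,1,2,3,7/2,15/4,31/8 | 249/64,125/32,63/16,4 } — 497/128
value(BBBBRBBBRRRR) = { 0,1,2,3,7/2,15/4,31/8 | 497/128,249/64,125/32,63/16,4 } — 993/256
value(BBBBRBBBRRRRB) = { 0,1,2,3,7/2,15/4,31/8,993/256 | 497/128,249/64,125/32,63/16,4 } — 1987/512
value(BBBBRBBBRRRRBR) = { 0,1,2,3,7/2,15/4,31/8,993/256 | 1987/512,497/128,249/64,125/32,63/16,4 } — 3973/1024
value(BBBBRBBBRRRRBRR) = { 0,1,2,3,7/2,15/4,31/8,993/256 | 3973/1024,1987/512,497/128,249/64,125/32,63/16,4 } — 7945/2048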